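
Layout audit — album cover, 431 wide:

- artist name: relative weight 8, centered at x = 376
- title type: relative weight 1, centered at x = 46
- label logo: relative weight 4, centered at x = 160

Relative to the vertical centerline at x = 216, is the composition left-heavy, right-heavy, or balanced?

Σw = 8 + 1 + 4 = 13.
x-moment: 8·376 + 1·46 + 4·160 = 3694; centroid 3694/13 ≈ 284.15.
Since 284.2 is right of 216, the composition reads right-heavy.

right-heavy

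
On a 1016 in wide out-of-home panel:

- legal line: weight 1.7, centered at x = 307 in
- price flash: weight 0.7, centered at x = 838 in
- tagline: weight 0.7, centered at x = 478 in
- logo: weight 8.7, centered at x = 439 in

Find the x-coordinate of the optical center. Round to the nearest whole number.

Weights sum to 1.7 + 0.7 + 0.7 + 8.7 = 11.8.
x-moment: 1.7·307 + 0.7·838 + 0.7·478 + 8.7·439 = 5262.4; centroid 5262.4/11.8 ≈ 445.97.

x ≈ 446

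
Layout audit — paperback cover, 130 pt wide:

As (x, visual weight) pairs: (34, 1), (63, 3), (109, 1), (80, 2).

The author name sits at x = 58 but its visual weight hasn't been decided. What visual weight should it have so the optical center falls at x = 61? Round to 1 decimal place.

w ≈ 21.7

Existing Σw = 7 (1 + 3 + 1 + 2); existing moment 1·34 + 3·63 + 1·109 + 2·80 = 492.
Balance at x = 61 requires (492 + w·58) / (7 + w) = 61.
So w = (61·7 − 492)/(58 − 61) = -65/-3 ≈ 21.67.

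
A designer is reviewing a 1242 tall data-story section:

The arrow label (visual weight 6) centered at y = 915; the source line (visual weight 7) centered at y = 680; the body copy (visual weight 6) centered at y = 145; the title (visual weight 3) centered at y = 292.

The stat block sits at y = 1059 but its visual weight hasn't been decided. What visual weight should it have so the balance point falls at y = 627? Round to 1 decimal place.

w ≈ 4.2

Existing Σw = 22 (6 + 7 + 6 + 3); existing moment 6·915 + 7·680 + 6·145 + 3·292 = 11996.
Balance at y = 627 requires (11996 + w·1059) / (22 + w) = 627.
So w = (627·22 − 11996)/(1059 − 627) = 1798/432 ≈ 4.16.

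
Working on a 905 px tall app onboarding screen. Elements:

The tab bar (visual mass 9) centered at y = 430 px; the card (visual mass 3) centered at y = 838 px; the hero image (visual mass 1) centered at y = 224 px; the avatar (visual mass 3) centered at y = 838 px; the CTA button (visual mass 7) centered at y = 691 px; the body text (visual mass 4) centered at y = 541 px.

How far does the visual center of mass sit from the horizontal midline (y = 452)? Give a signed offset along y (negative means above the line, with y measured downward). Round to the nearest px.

Total weight = 9 + 3 + 1 + 3 + 7 + 4 = 27.
Σw·y = 16123; ȳ = 16123/27 ≈ 597.15.
Difference: 597.15 − 452 ≈ 145.15.

≈ 145 px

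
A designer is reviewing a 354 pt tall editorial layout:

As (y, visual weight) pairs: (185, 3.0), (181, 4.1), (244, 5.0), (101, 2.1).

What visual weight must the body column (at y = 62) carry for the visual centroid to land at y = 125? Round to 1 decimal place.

Existing Σw = 14.2 (3.0 + 4.1 + 5.0 + 2.1); existing moment 3.0·185 + 4.1·181 + 5.0·244 + 2.1·101 = 2729.2.
For the centroid to hit 125: (2729.2 + w·62) / (14.2 + w) = 125.
Solving: w = (125·14.2 − 2729.2) / (62 − 125) = -954.2 / -63 ≈ 15.15.

w ≈ 15.1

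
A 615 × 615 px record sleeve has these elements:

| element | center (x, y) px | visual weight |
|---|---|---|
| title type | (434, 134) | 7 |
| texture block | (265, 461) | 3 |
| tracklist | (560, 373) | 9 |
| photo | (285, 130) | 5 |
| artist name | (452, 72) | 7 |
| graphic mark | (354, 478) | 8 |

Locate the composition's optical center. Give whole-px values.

(418, 273)

Σw = 7 + 3 + 9 + 5 + 7 + 8 = 39.
x: (7·434 + 3·265 + 9·560 + 5·285 + 7·452 + 8·354) / 39 = 16294 / 39 ≈ 417.79
y: (7·134 + 3·461 + 9·373 + 5·130 + 7·72 + 8·478) / 39 = 10656 / 39 ≈ 273.23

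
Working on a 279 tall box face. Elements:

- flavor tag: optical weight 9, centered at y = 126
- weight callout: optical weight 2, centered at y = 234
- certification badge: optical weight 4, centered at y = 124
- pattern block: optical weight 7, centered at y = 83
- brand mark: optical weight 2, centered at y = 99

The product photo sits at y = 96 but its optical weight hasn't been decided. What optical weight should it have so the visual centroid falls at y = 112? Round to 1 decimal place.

Existing Σw = 24 (9 + 2 + 4 + 7 + 2); existing moment 9·126 + 2·234 + 4·124 + 7·83 + 2·99 = 2877.
Set Σw·y/Σw = 112: (2877 + 96w) = 112·(24 + w).
Solving: w = (112·24 − 2877) / (96 − 112) = -189 / -16 ≈ 11.81.

w ≈ 11.8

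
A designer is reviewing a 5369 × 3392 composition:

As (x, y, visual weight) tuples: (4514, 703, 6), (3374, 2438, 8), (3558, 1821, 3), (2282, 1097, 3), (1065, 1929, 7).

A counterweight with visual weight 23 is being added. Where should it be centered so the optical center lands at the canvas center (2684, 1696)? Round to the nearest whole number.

(2398, 1688)

With the counterweight, Σw becomes 6 + 8 + 3 + 3 + 7 + 23 = 50.
x: need Σw·x = 50·2684 = 134200. Existing = 6·4514 + 8·3374 + 3·3558 + 3·2282 + 7·1065 = 79051. Remainder 55149 / 23 ≈ 2397.78.
y: need Σw·y = 50·1696 = 84800. Existing = 6·703 + 8·2438 + 3·1821 + 3·1097 + 7·1929 = 45979. Remainder 38821 / 23 ≈ 1687.87.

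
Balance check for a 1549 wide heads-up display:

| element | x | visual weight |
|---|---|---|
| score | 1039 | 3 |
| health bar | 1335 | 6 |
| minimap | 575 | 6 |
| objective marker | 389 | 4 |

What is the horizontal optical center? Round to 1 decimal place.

x ≈ 849.1

Σw = 3 + 6 + 6 + 4 = 19.
x-moment: 3·1039 + 6·1335 + 6·575 + 4·389 = 16133; centroid 16133/19 ≈ 849.11.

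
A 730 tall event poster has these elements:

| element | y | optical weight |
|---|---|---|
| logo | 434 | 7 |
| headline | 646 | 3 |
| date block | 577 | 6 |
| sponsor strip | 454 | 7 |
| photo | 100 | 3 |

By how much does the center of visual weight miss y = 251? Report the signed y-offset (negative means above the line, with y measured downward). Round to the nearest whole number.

≈ 207

Σw = 7 + 3 + 6 + 7 + 3 = 26.
Σw·y = 7·434 + 3·646 + 6·577 + 7·454 + 3·100 = 11916, so ȳ = 11916/26 ≈ 458.31.
Against y = 251, that's 458.31 − 251 = 207.31.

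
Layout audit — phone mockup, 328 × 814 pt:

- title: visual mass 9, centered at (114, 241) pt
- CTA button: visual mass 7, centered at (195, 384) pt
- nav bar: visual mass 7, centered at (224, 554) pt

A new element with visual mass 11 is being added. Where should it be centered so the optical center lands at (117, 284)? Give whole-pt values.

(2, 84)

New total weight: (9 + 7 + 7) + 11 = 34.
x: need Σw·x = 34·117 = 3978. Existing = 9·114 + 7·195 + 7·224 = 3959. Remainder 19 / 11 ≈ 1.73.
y: need Σw·y = 34·284 = 9656. Existing = 9·241 + 7·384 + 7·554 = 8735. Remainder 921 / 11 ≈ 83.73.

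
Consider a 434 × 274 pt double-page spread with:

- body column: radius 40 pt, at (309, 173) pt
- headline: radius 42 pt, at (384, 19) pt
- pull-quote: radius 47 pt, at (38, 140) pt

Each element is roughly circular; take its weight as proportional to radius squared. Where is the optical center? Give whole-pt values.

Weights ∝ r²: body column 40² = 1600, headline 42² = 1764, pull-quote 47² = 2209; Σw = 5573.
x: (1600·309 + 1764·384 + 2209·38) / 5573 = 1255718 / 5573 ≈ 225.32
y: (1600·173 + 1764·19 + 2209·140) / 5573 = 619576 / 5573 ≈ 111.17

(225, 111)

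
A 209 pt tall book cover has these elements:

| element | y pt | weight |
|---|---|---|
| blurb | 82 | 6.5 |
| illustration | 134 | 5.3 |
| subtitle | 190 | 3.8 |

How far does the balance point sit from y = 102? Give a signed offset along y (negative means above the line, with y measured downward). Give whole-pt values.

≈ 24 pt

Total weight = 6.5 + 5.3 + 3.8 = 15.6.
y: (6.5·82 + 5.3·134 + 3.8·190) / 15.6 = 1965.2 / 15.6 ≈ 125.97
Offset from y = 102: 125.97 − 102 ≈ 23.97.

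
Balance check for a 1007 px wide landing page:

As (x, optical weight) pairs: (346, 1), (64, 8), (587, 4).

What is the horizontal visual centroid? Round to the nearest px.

Total weight = 1 + 8 + 4 = 13.
Σw·x = 1·346 + 8·64 + 4·587 = 3206, so x̄ = 3206/13 ≈ 246.62.

x ≈ 247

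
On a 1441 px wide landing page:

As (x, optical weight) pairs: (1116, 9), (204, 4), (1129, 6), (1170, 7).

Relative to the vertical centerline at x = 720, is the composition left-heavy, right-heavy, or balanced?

Total weight = 9 + 4 + 6 + 7 = 26.
x: (9·1116 + 4·204 + 6·1129 + 7·1170) / 26 = 25824 / 26 ≈ 993.23
993.2 vs midline 720 → right-heavy.

right-heavy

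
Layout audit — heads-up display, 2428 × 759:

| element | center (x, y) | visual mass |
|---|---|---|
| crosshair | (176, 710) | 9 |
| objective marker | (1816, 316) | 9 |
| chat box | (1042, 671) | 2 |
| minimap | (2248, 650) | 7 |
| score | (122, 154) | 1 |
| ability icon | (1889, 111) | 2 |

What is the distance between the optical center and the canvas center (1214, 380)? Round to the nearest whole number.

≈ 174

Weights sum to 9 + 9 + 2 + 7 + 1 + 2 = 30.
Σw·x = 39648; x̄ = 39648/30 ≈ 1321.60.
Σw·y = 15502; ȳ = 15502/30 ≈ 516.73.
From (1214, 380): dx = 107.60, dy = 136.73, so the distance is √(dx²+dy²) ≈ 173.99.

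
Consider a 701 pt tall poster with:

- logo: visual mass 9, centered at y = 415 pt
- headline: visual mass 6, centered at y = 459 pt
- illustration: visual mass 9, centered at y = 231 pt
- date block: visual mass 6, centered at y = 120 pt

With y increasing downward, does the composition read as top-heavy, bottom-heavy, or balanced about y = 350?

top-heavy

Σw = 9 + 6 + 9 + 6 = 30.
y: (9·415 + 6·459 + 9·231 + 6·120) / 30 = 9288 / 30 ≈ 309.60
309.6 lies above (smaller y than) the midline 350, so the layout is top-heavy.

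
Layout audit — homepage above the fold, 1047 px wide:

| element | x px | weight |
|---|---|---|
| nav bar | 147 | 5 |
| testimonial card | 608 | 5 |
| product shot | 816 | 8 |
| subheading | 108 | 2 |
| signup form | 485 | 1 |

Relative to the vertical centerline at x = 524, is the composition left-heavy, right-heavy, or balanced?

balanced

Σw = 5 + 5 + 8 + 2 + 1 = 21.
x-moment: 5·147 + 5·608 + 8·816 + 2·108 + 1·485 = 11004; centroid 11004/21 ≈ 524.00.
524.00 = 524 exactly: balanced.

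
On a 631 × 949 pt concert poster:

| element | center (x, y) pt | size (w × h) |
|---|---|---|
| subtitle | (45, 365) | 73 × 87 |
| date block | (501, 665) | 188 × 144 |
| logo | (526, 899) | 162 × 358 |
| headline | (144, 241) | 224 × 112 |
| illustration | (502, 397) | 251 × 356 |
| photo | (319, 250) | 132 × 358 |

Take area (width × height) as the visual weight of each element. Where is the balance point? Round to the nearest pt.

(426, 497)

Taking area as weight: subtitle 73·87 = 6351, date block 188·144 = 27072, logo 162·358 = 57996, headline 224·112 = 25088, illustration 251·356 = 89356, photo 132·358 = 47256. Sum 253119.
Σw·x = 6351·45 + 27072·501 + 57996·526 + 25088·144 + 89356·502 + 47256·319 = 107898811, so x̄ = 107898811/253119 ≈ 426.28.
Σw·y = 6351·365 + 27072·665 + 57996·899 + 25088·241 + 89356·397 + 47256·250 = 125793939, so ȳ = 125793939/253119 ≈ 496.98.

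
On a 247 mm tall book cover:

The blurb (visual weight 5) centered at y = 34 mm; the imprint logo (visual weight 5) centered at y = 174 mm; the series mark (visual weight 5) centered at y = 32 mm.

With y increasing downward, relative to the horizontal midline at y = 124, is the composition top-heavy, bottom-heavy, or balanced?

top-heavy

Total weight = 5 + 5 + 5 = 15.
y: (5·34 + 5·174 + 5·32) / 15 = 1200 / 15 ≈ 80.00
80.0 vs midline 124 → top-heavy.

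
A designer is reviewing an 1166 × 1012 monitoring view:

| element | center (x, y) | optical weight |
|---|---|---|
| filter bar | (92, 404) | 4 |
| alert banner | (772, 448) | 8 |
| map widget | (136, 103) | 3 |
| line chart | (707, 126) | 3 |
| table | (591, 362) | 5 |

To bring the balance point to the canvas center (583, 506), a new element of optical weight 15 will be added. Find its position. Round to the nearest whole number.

(675, 769)

With the new element, Σw becomes 4 + 8 + 3 + 3 + 5 + 15 = 38.
x: need Σw·x = 38·583 = 22154. Existing = 4·92 + 8·772 + 3·136 + 3·707 + 5·591 = 12028. Remainder 10126 / 15 ≈ 675.07.
y: need Σw·y = 38·506 = 19228. Existing = 4·404 + 8·448 + 3·103 + 3·126 + 5·362 = 7697. Remainder 11531 / 15 ≈ 768.73.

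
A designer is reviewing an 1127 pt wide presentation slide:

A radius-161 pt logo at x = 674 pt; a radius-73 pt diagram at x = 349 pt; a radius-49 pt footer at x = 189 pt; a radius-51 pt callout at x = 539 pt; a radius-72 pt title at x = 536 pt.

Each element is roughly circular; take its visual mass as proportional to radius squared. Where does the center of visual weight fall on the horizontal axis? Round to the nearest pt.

x ≈ 578

r² weights: logo 161² = 25921, diagram 73² = 5329, footer 49² = 2401, callout 51² = 2601, title 72² = 5184. Total = 41436.
x-moment: 25921·674 + 5329·349 + 2401·189 + 2601·539 + 5184·536 = 23964927; centroid 23964927/41436 ≈ 578.36.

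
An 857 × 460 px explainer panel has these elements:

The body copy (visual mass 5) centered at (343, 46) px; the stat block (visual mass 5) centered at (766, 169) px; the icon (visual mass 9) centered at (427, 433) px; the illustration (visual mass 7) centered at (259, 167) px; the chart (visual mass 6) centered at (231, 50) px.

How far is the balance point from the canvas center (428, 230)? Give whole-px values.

≈ 45 px

Weights sum to 5 + 5 + 9 + 7 + 6 = 32.
x: (5·343 + 5·766 + 9·427 + 7·259 + 6·231) / 32 = 12587 / 32 ≈ 393.34
y: (5·46 + 5·169 + 9·433 + 7·167 + 6·50) / 32 = 6441 / 32 ≈ 201.28
Offset from (428, 230): Δx ≈ -34.66, Δy ≈ -28.72; distance = √(Δx² + Δy²) ≈ 45.01.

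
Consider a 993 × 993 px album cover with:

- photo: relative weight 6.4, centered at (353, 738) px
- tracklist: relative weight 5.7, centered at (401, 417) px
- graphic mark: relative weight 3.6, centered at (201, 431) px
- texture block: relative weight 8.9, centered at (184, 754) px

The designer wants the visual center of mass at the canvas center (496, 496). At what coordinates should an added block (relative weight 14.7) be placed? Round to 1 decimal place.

(856.2, 281.0)

New total weight: (6.4 + 5.7 + 3.6 + 8.9) + 14.7 = 39.3.
x: need Σw·x = 39.3·496 = 19492.8. Existing = 6.4·353 + 5.7·401 + 3.6·201 + 8.9·184 = 6906.1. Remainder 12586.7 / 14.7 ≈ 856.24.
y: need Σw·y = 39.3·496 = 19492.8. Existing = 6.4·738 + 5.7·417 + 3.6·431 + 8.9·754 = 15362.3. Remainder 4130.5 / 14.7 ≈ 280.99.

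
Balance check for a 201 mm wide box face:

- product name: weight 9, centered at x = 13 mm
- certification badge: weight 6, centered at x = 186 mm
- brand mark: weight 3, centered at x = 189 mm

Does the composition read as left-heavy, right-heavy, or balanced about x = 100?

Σw = 9 + 6 + 3 = 18.
x-moment: 9·13 + 6·186 + 3·189 = 1800; centroid 1800/18 ≈ 100.00.
That equals the midline 100 — balanced.

balanced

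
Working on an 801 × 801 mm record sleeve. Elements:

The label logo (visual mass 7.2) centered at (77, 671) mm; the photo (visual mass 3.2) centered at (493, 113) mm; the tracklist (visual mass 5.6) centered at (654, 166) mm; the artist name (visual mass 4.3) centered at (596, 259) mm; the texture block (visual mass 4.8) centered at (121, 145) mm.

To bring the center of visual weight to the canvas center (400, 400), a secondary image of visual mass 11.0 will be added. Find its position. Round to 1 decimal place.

With the secondary image, Σw becomes 7.2 + 3.2 + 5.6 + 4.3 + 4.8 + 11.0 = 36.1.
x: target moment 36.1×400 = 14440.0; current 7.2·77 + 3.2·493 + 5.6·654 + 4.3·596 + 4.8·121 = 8938.0; the secondary image supplies 5502.0, so x = 5502.0/11.0 ≈ 500.18.
y: target moment 36.1×400 = 14440.0; current 7.2·671 + 3.2·113 + 5.6·166 + 4.3·259 + 4.8·145 = 7932.1; the secondary image supplies 6507.9, so y = 6507.9/11.0 ≈ 591.63.

(500.2, 591.6)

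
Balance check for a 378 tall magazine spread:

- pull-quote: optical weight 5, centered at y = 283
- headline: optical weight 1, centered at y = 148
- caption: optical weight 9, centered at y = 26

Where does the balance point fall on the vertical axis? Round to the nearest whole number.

y ≈ 120

Σw = 5 + 1 + 9 = 15.
Σw·y = 5·283 + 1·148 + 9·26 = 1797, so ȳ = 1797/15 ≈ 119.80.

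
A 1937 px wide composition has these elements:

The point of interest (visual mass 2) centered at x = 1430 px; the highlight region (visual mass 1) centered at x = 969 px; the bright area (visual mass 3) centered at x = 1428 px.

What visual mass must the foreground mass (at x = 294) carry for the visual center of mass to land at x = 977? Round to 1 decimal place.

Known weights sum to 2 + 1 + 3 = 6; their moment is 2·1430 + 1·969 + 3·1428 = 8113.
For the centroid to hit 977: (8113 + w·294) / (6 + w) = 977.
Rearranging, w·(294 − 977) = 977·6 − 8113 = -2251, so w ≈ -2251/-683 = 3.30.

w ≈ 3.3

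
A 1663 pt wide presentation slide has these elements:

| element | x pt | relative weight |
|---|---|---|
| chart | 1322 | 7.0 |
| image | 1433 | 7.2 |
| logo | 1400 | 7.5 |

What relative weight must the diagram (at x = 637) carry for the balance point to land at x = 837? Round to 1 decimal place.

w ≈ 59.5

Fixed elements: Σw = 7.0 + 7.2 + 7.5 = 21.7, Σw·x = 7.0·1322 + 7.2·1433 + 7.5·1400 = 30071.6.
Set Σw·x/Σw = 837: (30071.6 + 637w) = 837·(21.7 + w).
So w = (837·21.7 − 30071.6)/(637 − 837) = -11908.7/-200 ≈ 59.54.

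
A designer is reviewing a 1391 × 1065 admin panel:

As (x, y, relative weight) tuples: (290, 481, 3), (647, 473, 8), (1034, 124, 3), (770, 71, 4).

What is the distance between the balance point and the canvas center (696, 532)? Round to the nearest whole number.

Total weight = 3 + 8 + 3 + 4 = 18.
x-moment: 3·290 + 8·647 + 3·1034 + 4·770 = 12228; centroid 12228/18 ≈ 679.33.
y-moment: 3·481 + 8·473 + 3·124 + 4·71 = 5883; centroid 5883/18 ≈ 326.83.
From (696, 532): dx = -16.67, dy = -205.17, so the distance is √(dx²+dy²) ≈ 205.84.

≈ 206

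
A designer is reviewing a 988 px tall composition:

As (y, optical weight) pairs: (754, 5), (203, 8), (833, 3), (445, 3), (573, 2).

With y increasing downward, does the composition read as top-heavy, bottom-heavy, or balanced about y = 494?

balanced

Σw = 5 + 8 + 3 + 3 + 2 = 21.
Σw·y = 5·754 + 8·203 + 3·833 + 3·445 + 2·573 = 10374, so ȳ = 10374/21 ≈ 494.00.
That equals the midline 494 — balanced.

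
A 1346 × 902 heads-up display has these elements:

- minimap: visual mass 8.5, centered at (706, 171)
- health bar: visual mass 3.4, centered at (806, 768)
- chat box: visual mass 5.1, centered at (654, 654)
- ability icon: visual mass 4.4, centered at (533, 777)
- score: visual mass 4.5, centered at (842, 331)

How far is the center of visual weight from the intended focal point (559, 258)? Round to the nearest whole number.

Weights sum to 8.5 + 3.4 + 5.1 + 4.4 + 4.5 = 25.9.
x: (8.5·706 + 3.4·806 + 5.1·654 + 4.4·533 + 4.5·842) / 25.9 = 18211.0 / 25.9 ≈ 703.13
y: (8.5·171 + 3.4·768 + 5.1·654 + 4.4·777 + 4.5·331) / 25.9 = 12308.4 / 25.9 ≈ 475.23
Relative to (559, 258): Δ = (144.13, 217.23); |Δ| = √(144.13² + 217.23²) ≈ 260.69.

≈ 261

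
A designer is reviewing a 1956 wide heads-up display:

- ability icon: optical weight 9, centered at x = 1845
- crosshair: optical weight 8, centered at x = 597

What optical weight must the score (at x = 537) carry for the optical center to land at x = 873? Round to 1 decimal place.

w ≈ 19.5

Known weights sum to 9 + 8 = 17; their moment is 9·1845 + 8·597 = 21381.
For the centroid to hit 873: (21381 + w·537) / (17 + w) = 873.
Rearranging, w·(537 − 873) = 873·17 − 21381 = -6540, so w ≈ -6540/-336 = 19.46.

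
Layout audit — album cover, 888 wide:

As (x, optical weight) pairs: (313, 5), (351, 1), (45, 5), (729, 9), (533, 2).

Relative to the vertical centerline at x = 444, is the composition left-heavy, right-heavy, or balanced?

balanced

Σw = 5 + 1 + 5 + 9 + 2 = 22.
x: (5·313 + 1·351 + 5·45 + 9·729 + 2·533) / 22 = 9768 / 22 ≈ 444.00
That equals the midline 444 — balanced.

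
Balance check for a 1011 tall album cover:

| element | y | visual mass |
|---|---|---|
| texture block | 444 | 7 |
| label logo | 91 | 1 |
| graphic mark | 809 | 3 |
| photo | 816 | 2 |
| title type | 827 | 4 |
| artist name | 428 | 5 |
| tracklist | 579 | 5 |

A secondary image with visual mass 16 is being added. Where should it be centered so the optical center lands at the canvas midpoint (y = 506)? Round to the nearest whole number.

y ≈ 385

After adding the secondary image, total weight = 7 + 1 + 3 + 2 + 4 + 5 + 5 + 16 = 43.
Along y: (15601 + 16·y) / 43 = 506 (existing moment 7·444 + 1·91 + 3·809 + 2·816 + 4·827 + 5·428 + 5·579 = 15601) ⇒ y = (21758 − 15601) / 16 ≈ 384.81.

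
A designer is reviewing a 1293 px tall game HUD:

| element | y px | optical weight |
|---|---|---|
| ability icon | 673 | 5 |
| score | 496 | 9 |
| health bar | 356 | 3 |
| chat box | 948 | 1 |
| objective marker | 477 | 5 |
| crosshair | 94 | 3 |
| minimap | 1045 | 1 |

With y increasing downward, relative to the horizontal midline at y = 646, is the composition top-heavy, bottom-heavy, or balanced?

top-heavy

Σw = 5 + 9 + 3 + 1 + 5 + 3 + 1 = 27.
Σw·y = 13557; ȳ = 13557/27 ≈ 502.11.
Since 502.1 is above (smaller y than) 646, the composition reads top-heavy.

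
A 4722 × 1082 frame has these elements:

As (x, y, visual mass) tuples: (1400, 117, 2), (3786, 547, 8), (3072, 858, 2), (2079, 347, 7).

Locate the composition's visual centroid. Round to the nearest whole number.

(2831, 461)

Weights sum to 2 + 8 + 2 + 7 = 19.
x: (2·1400 + 8·3786 + 2·3072 + 7·2079) / 19 = 53785 / 19 ≈ 2830.79
y: (2·117 + 8·547 + 2·858 + 7·347) / 19 = 8755 / 19 ≈ 460.79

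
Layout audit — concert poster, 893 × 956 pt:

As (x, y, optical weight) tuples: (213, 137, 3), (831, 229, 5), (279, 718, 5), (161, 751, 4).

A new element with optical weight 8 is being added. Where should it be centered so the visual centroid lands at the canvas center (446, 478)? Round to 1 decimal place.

With the new element, Σw becomes 3 + 5 + 5 + 4 + 8 = 25.
Along x: (6833 + 8·x) / 25 = 446 (existing moment 3·213 + 5·831 + 5·279 + 4·161 = 6833) ⇒ x = (11150 − 6833) / 8 ≈ 539.62.
Along y: (8150 + 8·y) / 25 = 478 (existing moment 3·137 + 5·229 + 5·718 + 4·751 = 8150) ⇒ y = (11950 − 8150) / 8 ≈ 475.00.

(539.6, 475.0)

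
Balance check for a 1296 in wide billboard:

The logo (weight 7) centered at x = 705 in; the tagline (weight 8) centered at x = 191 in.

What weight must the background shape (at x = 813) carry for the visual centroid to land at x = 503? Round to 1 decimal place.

w ≈ 3.5

Known weights sum to 7 + 8 = 15; their moment is 7·705 + 8·191 = 6463.
Balance at x = 503 requires (6463 + w·813) / (15 + w) = 503.
Solving: w = (503·15 − 6463) / (813 − 503) = 1082 / 310 ≈ 3.49.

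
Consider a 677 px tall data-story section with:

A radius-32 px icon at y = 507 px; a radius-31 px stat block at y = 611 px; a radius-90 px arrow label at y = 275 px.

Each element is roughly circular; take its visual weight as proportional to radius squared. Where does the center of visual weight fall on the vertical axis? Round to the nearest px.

r² weights: icon 32² = 1024, stat block 31² = 961, arrow label 90² = 8100. Total = 10085.
y: (1024·507 + 961·611 + 8100·275) / 10085 = 3333839 / 10085 ≈ 330.57

y ≈ 331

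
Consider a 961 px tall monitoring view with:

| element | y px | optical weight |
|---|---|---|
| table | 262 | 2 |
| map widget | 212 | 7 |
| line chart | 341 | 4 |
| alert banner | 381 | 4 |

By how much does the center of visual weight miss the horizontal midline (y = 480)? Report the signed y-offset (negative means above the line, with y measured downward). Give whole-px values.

Σw = 2 + 7 + 4 + 4 = 17.
y-moment: 2·262 + 7·212 + 4·341 + 4·381 = 4896; centroid 4896/17 ≈ 288.00.
Offset from y = 480: 288.00 − 480 ≈ -192.00.

≈ -192 px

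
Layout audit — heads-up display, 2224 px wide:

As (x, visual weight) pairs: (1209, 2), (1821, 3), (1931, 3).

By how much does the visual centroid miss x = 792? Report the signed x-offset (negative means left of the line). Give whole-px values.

≈ 917 px

Σw = 2 + 3 + 3 = 8.
x-moment: 2·1209 + 3·1821 + 3·1931 = 13674; centroid 13674/8 ≈ 1709.25.
Offset from x = 792: 1709.25 − 792 ≈ 917.25.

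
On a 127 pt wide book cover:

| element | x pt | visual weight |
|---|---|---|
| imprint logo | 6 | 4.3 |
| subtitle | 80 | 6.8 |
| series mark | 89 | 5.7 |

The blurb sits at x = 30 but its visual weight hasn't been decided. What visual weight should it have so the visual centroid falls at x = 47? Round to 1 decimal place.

w ≈ 16.9

Known weights sum to 4.3 + 6.8 + 5.7 = 16.8; their moment is 4.3·6 + 6.8·80 + 5.7·89 = 1077.1.
Set Σw·x/Σw = 47: (1077.1 + 30w) = 47·(16.8 + w).
Solving: w = (47·16.8 − 1077.1) / (30 − 47) = -287.5 / -17 ≈ 16.91.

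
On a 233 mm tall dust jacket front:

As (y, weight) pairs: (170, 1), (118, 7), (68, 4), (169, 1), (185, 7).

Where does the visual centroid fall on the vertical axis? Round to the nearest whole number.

y ≈ 137

Weights sum to 1 + 7 + 4 + 1 + 7 = 20.
Σw·y = 1·170 + 7·118 + 4·68 + 1·169 + 7·185 = 2732, so ȳ = 2732/20 ≈ 136.60.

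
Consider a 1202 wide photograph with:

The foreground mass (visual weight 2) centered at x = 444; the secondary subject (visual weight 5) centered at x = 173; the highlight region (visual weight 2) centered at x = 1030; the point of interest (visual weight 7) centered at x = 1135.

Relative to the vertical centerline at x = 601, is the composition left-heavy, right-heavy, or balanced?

right-heavy

Total weight = 2 + 5 + 2 + 7 = 16.
x: (2·444 + 5·173 + 2·1030 + 7·1135) / 16 = 11758 / 16 ≈ 734.88
Since 734.9 is right of 601, the composition reads right-heavy.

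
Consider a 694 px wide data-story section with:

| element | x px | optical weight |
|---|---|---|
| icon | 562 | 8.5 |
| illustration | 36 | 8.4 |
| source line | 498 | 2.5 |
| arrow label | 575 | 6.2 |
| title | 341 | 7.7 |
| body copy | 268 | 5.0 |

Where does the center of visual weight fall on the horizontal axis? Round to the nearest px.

x ≈ 362

Weights sum to 8.5 + 8.4 + 2.5 + 6.2 + 7.7 + 5.0 = 38.3.
x-moment: 8.5·562 + 8.4·36 + 2.5·498 + 6.2·575 + 7.7·341 + 5.0·268 = 13855.1; centroid 13855.1/38.3 ≈ 361.75.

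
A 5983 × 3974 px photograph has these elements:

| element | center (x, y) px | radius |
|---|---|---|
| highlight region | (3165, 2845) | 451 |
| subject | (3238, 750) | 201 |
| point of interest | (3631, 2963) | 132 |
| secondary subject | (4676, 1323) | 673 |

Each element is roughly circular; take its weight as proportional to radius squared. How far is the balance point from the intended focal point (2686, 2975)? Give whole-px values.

Weights ∝ r²: highlight region 451² = 203401, subject 201² = 40401, point of interest 132² = 17424, secondary subject 673² = 452929; Σw = 714155.
x-moment: 203401·3165 + 40401·3238 + 17424·3631 + 452929·4676 = 2955745151; centroid 2955745151/714155 ≈ 4138.80.
y-moment: 203401·2845 + 40401·750 + 17424·2963 + 452929·1323 = 1259828974; centroid 1259828974/714155 ≈ 1764.08.
Relative to (2686, 2975): Δ = (1452.80, -1210.92); |Δ| = √(1452.80² + -1210.92²) ≈ 1891.28.

≈ 1891 px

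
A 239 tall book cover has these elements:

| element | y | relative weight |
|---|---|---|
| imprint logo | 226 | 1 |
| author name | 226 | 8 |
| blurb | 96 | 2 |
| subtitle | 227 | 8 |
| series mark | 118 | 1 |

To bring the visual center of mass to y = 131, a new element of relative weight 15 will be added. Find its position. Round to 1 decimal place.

New total weight: (1 + 8 + 2 + 8 + 1) + 15 = 35.
y: target moment 35×131 = 4585; current 1·226 + 8·226 + 2·96 + 8·227 + 1·118 = 4160; the new element supplies 425, so y = 425/15 ≈ 28.33.

y ≈ 28.3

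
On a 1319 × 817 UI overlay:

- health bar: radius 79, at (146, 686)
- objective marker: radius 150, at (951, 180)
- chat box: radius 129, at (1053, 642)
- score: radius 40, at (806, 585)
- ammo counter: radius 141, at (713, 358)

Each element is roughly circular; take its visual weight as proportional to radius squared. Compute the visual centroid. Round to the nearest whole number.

r² weights: health bar 79² = 6241, objective marker 150² = 22500, chat box 129² = 16641, score 40² = 1600, ammo counter 141² = 19881. Total = 66863.
x-moment: 6241·146 + 22500·951 + 16641·1053 + 1600·806 + 19881·713 = 55296412; centroid 55296412/66863 ≈ 827.01.
y-moment: 6241·686 + 22500·180 + 16641·642 + 1600·585 + 19881·358 = 27068246; centroid 27068246/66863 ≈ 404.83.

(827, 405)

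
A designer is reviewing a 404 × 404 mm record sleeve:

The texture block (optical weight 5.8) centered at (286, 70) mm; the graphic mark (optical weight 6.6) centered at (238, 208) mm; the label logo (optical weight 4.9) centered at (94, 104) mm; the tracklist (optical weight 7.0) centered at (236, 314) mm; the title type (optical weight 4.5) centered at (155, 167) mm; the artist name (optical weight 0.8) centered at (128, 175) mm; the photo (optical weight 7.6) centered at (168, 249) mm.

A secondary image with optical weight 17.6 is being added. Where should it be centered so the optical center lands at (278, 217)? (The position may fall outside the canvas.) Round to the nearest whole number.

(444, 263)

After adding the secondary image, total weight = 5.8 + 6.6 + 4.9 + 7.0 + 4.5 + 0.8 + 7.6 + 17.6 = 54.8.
x: need Σw·x = 54.8·278 = 15234.4. Existing = 5.8·286 + 6.6·238 + 4.9·94 + 7.0·236 + 4.5·155 + 0.8·128 + 7.6·168 = 7418.9. Remainder 7815.5 / 17.6 ≈ 444.06.
y: need Σw·y = 54.8·217 = 11891.6. Existing = 5.8·70 + 6.6·208 + 4.9·104 + 7.0·314 + 4.5·167 + 0.8·175 + 7.6·249 = 7270.3. Remainder 4621.3 / 17.6 ≈ 262.57.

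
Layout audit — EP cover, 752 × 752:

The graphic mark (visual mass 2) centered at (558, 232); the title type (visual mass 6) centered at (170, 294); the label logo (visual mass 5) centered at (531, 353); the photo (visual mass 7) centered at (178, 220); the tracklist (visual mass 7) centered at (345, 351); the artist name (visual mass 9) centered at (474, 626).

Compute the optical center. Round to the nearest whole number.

(353, 378)

Total weight = 2 + 6 + 5 + 7 + 7 + 9 = 36.
x: moment 12718 / weight 36 ≈ 353.28
y: moment 13624 / weight 36 ≈ 378.44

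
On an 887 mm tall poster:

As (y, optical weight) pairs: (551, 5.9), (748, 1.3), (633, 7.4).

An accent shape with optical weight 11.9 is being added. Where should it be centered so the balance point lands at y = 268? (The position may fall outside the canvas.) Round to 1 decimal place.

With the accent shape, Σw becomes 5.9 + 1.3 + 7.4 + 11.9 = 26.5.
Along y: (8907.5 + 11.9·y) / 26.5 = 268 (existing moment 5.9·551 + 1.3·748 + 7.4·633 = 8907.5) ⇒ y = (7102.0 − 8907.5) / 11.9 ≈ -151.72.

y ≈ -151.7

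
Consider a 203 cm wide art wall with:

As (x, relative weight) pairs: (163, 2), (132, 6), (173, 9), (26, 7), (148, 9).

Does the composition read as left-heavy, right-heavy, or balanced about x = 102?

right-heavy

Σw = 2 + 6 + 9 + 7 + 9 = 33.
x-moment: 2·163 + 6·132 + 9·173 + 7·26 + 9·148 = 4189; centroid 4189/33 ≈ 126.94.
Since 126.9 is right of 102, the composition reads right-heavy.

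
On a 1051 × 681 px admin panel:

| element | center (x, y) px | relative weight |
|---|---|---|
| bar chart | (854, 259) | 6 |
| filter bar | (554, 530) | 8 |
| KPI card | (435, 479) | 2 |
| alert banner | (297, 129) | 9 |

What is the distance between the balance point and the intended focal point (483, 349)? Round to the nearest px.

≈ 52 px

Σw = 6 + 8 + 2 + 9 = 25.
x: (6·854 + 8·554 + 2·435 + 9·297) / 25 = 13099 / 25 ≈ 523.96
y: (6·259 + 8·530 + 2·479 + 9·129) / 25 = 7913 / 25 ≈ 316.52
From (483, 349): dx = 40.96, dy = -32.48, so the distance is √(dx²+dy²) ≈ 52.27.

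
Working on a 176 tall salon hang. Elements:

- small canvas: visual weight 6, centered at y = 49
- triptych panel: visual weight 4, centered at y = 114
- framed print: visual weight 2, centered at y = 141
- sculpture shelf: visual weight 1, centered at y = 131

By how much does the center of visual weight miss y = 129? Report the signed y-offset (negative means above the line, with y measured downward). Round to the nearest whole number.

≈ -40

Weights sum to 6 + 4 + 2 + 1 = 13.
y-moment: 6·49 + 4·114 + 2·141 + 1·131 = 1163; centroid 1163/13 ≈ 89.46.
Offset from y = 129: 89.46 − 129 ≈ -39.54.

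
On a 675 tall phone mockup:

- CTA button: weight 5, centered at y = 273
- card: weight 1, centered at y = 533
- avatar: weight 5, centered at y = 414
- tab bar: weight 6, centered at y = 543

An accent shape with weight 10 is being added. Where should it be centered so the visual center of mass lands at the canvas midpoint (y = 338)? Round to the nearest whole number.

y ≈ 190

With the accent shape, Σw becomes 5 + 1 + 5 + 6 + 10 = 27.
y: need Σw·y = 27·338 = 9126. Existing = 5·273 + 1·533 + 5·414 + 6·543 = 7226. Remainder 1900 / 10 ≈ 190.00.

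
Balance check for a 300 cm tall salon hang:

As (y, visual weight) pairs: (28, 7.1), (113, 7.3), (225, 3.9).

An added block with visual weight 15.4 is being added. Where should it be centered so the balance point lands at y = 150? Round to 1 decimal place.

With the added block, Σw becomes 7.1 + 7.3 + 3.9 + 15.4 = 33.7.
y: need Σw·y = 33.7·150 = 5055.0. Existing = 7.1·28 + 7.3·113 + 3.9·225 = 1901.2. Remainder 3153.8 / 15.4 ≈ 204.79.

y ≈ 204.8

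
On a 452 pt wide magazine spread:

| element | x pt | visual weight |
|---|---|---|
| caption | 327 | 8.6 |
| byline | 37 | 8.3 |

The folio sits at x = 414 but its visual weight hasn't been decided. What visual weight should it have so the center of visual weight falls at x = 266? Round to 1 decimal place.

Existing Σw = 16.9 (8.6 + 8.3); existing moment 8.6·327 + 8.3·37 = 3119.3.
Set Σw·x/Σw = 266: (3119.3 + 414w) = 266·(16.9 + w).
Solving: w = (266·16.9 − 3119.3) / (414 − 266) = 1376.1 / 148 ≈ 9.30.

w ≈ 9.3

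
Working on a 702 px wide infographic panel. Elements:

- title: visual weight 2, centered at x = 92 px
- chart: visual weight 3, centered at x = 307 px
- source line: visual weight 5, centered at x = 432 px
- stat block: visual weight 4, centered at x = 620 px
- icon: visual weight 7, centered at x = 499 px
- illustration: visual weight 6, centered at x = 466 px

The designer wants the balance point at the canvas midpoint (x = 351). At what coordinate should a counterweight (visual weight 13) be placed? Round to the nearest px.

x ≈ 154

New total weight: (2 + 3 + 5 + 4 + 7 + 6) + 13 = 40.
x: target moment 40×351 = 14040; current 2·92 + 3·307 + 5·432 + 4·620 + 7·499 + 6·466 = 12034; the counterweight supplies 2006, so x = 2006/13 ≈ 154.31.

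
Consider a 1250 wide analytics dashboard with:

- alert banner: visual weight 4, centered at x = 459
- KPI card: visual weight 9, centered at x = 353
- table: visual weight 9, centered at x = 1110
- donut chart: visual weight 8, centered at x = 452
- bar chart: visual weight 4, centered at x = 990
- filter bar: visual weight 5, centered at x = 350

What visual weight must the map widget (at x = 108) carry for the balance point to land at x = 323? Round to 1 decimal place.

Known weights sum to 4 + 9 + 9 + 8 + 4 + 5 = 39; their moment is 4·459 + 9·353 + 9·1110 + 8·452 + 4·990 + 5·350 = 24329.
Balance at x = 323 requires (24329 + w·108) / (39 + w) = 323.
So w = (323·39 − 24329)/(108 − 323) = -11732/-215 ≈ 54.57.

w ≈ 54.6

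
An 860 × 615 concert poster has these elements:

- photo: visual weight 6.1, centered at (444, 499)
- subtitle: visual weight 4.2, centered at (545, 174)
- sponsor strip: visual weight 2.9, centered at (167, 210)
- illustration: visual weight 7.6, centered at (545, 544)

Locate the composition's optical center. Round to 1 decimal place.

(462.7, 409.5)

Σw = 6.1 + 4.2 + 2.9 + 7.6 = 20.8.
Σw·x = 6.1·444 + 4.2·545 + 2.9·167 + 7.6·545 = 9623.7, so x̄ = 9623.7/20.8 ≈ 462.68.
Σw·y = 6.1·499 + 4.2·174 + 2.9·210 + 7.6·544 = 8518.1, so ȳ = 8518.1/20.8 ≈ 409.52.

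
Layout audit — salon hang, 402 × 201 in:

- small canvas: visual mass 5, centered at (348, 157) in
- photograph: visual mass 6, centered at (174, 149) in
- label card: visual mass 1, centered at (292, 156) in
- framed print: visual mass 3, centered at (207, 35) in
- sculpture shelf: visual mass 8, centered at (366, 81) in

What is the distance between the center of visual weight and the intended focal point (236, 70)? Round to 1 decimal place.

≈ 67.2 in

Total weight = 5 + 6 + 1 + 3 + 8 = 23.
x-moment: 5·348 + 6·174 + 1·292 + 3·207 + 8·366 = 6625; centroid 6625/23 ≈ 288.04.
y-moment: 5·157 + 6·149 + 1·156 + 3·35 + 8·81 = 2588; centroid 2588/23 ≈ 112.52.
Relative to (236, 70): Δ = (52.04, 42.52); |Δ| = √(52.04² + 42.52²) ≈ 67.21.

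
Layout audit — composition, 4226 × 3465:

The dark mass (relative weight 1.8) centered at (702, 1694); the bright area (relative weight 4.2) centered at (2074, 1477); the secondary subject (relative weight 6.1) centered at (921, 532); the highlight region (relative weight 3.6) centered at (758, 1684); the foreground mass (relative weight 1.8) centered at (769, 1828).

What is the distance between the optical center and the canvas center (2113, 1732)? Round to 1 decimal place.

≈ 1099.0

Total weight = 1.8 + 4.2 + 6.1 + 3.6 + 1.8 = 17.5.
x-moment: 1.8·702 + 4.2·2074 + 6.1·921 + 3.6·758 + 1.8·769 = 19705.5; centroid 19705.5/17.5 ≈ 1126.03.
y-moment: 1.8·1694 + 4.2·1477 + 6.1·532 + 3.6·1684 + 1.8·1828 = 21850.6; centroid 21850.6/17.5 ≈ 1248.61.
Offset from (2113, 1732): Δx ≈ -986.97, Δy ≈ -483.39; distance = √(Δx² + Δy²) ≈ 1098.99.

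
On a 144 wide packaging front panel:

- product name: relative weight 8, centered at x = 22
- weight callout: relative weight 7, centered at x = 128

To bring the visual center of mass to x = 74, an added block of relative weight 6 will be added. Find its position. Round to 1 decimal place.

x ≈ 80.3

New total weight: (8 + 7) + 6 = 21.
x: target moment 21×74 = 1554; current 8·22 + 7·128 = 1072; the added block supplies 482, so x = 482/6 ≈ 80.33.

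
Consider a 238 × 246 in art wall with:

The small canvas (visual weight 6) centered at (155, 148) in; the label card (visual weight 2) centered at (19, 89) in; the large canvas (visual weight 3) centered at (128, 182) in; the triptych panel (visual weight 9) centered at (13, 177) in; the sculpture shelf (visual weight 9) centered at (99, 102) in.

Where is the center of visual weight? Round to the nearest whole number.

Total weight = 6 + 2 + 3 + 9 + 9 = 29.
x: (6·155 + 2·19 + 3·128 + 9·13 + 9·99) / 29 = 2360 / 29 ≈ 81.38
y: (6·148 + 2·89 + 3·182 + 9·177 + 9·102) / 29 = 4123 / 29 ≈ 142.17

(81, 142)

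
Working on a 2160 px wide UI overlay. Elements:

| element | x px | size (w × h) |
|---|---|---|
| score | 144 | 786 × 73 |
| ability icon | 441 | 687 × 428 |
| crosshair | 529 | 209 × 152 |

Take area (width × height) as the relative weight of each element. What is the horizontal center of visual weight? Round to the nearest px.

Areas: score 786·73 = 57378, ability icon 687·428 = 294036, crosshair 209·152 = 31768. Total weight = 383182.
Σw·x = 57378·144 + 294036·441 + 31768·529 = 154737580, so x̄ = 154737580/383182 ≈ 403.82.

x ≈ 404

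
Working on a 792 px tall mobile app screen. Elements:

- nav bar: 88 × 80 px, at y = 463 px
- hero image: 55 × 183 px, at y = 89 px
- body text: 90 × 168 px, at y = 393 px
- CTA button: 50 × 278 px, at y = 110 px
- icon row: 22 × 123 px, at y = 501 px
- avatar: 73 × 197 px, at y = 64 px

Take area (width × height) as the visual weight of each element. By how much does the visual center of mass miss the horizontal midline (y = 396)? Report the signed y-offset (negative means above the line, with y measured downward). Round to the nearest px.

≈ -176 px

Areas → weights: nav bar 88·80 = 7040, hero image 55·183 = 10065, body text 90·168 = 15120, CTA button 50·278 = 13900, icon row 22·123 = 2706, avatar 73·197 = 14381; Σw = 63212.
y: moment 13902555 / weight 63212 ≈ 219.94
Offset from y = 396: 219.94 − 396 ≈ -176.06.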